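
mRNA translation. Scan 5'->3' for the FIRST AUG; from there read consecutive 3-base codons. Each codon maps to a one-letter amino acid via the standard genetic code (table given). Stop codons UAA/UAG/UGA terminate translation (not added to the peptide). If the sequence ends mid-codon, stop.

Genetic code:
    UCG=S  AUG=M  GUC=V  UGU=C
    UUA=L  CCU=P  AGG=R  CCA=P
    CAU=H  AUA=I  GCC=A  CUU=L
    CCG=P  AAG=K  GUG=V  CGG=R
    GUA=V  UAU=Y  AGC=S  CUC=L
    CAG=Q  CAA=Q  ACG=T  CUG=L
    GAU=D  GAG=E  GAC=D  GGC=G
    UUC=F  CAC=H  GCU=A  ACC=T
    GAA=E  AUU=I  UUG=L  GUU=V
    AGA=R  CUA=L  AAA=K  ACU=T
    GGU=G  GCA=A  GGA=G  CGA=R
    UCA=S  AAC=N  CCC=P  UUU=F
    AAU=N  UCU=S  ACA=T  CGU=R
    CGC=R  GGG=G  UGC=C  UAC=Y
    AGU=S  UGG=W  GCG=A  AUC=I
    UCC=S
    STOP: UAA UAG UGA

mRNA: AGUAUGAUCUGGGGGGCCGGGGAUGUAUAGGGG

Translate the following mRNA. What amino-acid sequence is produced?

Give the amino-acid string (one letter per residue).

start AUG at pos 3
pos 3: AUG -> M; peptide=M
pos 6: AUC -> I; peptide=MI
pos 9: UGG -> W; peptide=MIW
pos 12: GGG -> G; peptide=MIWG
pos 15: GCC -> A; peptide=MIWGA
pos 18: GGG -> G; peptide=MIWGAG
pos 21: GAU -> D; peptide=MIWGAGD
pos 24: GUA -> V; peptide=MIWGAGDV
pos 27: UAG -> STOP

Answer: MIWGAGDV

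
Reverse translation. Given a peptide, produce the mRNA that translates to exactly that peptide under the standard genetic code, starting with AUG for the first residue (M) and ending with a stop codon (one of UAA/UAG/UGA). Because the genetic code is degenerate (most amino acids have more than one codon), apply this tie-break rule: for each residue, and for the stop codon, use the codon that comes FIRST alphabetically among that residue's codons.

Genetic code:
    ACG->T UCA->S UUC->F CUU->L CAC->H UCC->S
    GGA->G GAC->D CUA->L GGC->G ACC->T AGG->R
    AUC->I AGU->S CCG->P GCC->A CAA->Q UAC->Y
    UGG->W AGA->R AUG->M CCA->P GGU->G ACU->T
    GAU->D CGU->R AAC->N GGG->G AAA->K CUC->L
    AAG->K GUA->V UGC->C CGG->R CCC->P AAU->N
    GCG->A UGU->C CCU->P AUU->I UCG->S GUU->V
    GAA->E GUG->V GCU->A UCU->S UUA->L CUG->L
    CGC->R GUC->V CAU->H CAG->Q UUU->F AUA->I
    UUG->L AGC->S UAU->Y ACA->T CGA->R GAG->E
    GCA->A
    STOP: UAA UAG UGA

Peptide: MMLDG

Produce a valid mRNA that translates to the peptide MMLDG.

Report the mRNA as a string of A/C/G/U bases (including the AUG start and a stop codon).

residue 1: M -> AUG (start codon)
residue 2: M -> AUG (only codon)
residue 3: L codons sorted = CUA,CUC,CUG,CUU,UUA,UUG -> pick first = CUA
residue 4: D codons sorted = GAC,GAU -> pick first = GAC
residue 5: G codons sorted = GGA,GGC,GGG,GGU -> pick first = GGA
terminator: stop codons sorted = UAA,UAG,UGA -> pick first = UAA

Answer: mRNA: AUGAUGCUAGACGGAUAA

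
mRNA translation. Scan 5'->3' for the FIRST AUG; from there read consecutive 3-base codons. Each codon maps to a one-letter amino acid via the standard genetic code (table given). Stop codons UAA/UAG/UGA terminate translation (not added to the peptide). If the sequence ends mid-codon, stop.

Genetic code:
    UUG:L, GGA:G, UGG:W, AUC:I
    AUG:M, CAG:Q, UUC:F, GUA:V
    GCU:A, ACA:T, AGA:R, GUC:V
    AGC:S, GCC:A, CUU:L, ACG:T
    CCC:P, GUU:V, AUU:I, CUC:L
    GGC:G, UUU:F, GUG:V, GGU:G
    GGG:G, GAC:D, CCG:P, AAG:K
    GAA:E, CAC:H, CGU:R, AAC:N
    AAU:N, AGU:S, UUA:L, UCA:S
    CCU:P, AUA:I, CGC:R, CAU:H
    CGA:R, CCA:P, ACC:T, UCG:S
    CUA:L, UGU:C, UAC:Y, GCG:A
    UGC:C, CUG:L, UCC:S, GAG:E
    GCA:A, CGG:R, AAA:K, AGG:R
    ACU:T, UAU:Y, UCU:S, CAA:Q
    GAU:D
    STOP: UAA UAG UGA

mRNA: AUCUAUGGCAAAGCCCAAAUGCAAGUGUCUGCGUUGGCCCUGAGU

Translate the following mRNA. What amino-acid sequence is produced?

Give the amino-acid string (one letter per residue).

Answer: MAKPKCKCLRWP

Derivation:
start AUG at pos 4
pos 4: AUG -> M; peptide=M
pos 7: GCA -> A; peptide=MA
pos 10: AAG -> K; peptide=MAK
pos 13: CCC -> P; peptide=MAKP
pos 16: AAA -> K; peptide=MAKPK
pos 19: UGC -> C; peptide=MAKPKC
pos 22: AAG -> K; peptide=MAKPKCK
pos 25: UGU -> C; peptide=MAKPKCKC
pos 28: CUG -> L; peptide=MAKPKCKCL
pos 31: CGU -> R; peptide=MAKPKCKCLR
pos 34: UGG -> W; peptide=MAKPKCKCLRW
pos 37: CCC -> P; peptide=MAKPKCKCLRWP
pos 40: UGA -> STOP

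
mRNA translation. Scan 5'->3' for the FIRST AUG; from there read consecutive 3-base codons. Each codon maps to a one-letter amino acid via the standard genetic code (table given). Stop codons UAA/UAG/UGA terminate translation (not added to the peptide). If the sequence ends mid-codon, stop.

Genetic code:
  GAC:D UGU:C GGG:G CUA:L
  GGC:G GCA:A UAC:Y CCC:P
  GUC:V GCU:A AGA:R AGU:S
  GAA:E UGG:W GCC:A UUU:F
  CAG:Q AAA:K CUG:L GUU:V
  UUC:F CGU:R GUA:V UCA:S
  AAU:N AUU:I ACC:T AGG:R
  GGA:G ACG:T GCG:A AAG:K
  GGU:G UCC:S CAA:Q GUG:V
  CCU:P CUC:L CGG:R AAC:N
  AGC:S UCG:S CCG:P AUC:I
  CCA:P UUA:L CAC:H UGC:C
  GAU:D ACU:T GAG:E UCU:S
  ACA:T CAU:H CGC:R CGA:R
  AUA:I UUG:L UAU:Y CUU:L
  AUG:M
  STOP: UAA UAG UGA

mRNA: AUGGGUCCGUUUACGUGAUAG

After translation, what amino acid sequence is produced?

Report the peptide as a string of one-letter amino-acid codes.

start AUG at pos 0
pos 0: AUG -> M; peptide=M
pos 3: GGU -> G; peptide=MG
pos 6: CCG -> P; peptide=MGP
pos 9: UUU -> F; peptide=MGPF
pos 12: ACG -> T; peptide=MGPFT
pos 15: UGA -> STOP

Answer: MGPFT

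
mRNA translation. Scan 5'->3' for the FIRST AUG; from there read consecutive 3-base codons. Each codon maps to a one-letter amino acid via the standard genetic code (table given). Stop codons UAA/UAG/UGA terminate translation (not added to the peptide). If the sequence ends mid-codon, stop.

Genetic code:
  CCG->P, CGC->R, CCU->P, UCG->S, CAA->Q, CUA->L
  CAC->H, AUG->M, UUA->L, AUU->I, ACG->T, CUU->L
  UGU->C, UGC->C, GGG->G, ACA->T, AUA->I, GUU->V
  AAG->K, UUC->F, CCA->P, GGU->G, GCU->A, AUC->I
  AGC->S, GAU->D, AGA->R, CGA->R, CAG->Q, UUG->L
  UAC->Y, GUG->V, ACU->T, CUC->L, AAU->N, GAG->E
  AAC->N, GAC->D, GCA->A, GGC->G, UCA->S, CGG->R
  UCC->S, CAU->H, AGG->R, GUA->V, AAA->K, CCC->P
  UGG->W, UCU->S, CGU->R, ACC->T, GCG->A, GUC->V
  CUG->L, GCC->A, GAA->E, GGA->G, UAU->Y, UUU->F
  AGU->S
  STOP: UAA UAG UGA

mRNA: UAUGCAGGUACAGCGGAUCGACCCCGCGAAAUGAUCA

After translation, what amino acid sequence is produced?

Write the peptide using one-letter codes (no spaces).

start AUG at pos 1
pos 1: AUG -> M; peptide=M
pos 4: CAG -> Q; peptide=MQ
pos 7: GUA -> V; peptide=MQV
pos 10: CAG -> Q; peptide=MQVQ
pos 13: CGG -> R; peptide=MQVQR
pos 16: AUC -> I; peptide=MQVQRI
pos 19: GAC -> D; peptide=MQVQRID
pos 22: CCC -> P; peptide=MQVQRIDP
pos 25: GCG -> A; peptide=MQVQRIDPA
pos 28: AAA -> K; peptide=MQVQRIDPAK
pos 31: UGA -> STOP

Answer: MQVQRIDPAK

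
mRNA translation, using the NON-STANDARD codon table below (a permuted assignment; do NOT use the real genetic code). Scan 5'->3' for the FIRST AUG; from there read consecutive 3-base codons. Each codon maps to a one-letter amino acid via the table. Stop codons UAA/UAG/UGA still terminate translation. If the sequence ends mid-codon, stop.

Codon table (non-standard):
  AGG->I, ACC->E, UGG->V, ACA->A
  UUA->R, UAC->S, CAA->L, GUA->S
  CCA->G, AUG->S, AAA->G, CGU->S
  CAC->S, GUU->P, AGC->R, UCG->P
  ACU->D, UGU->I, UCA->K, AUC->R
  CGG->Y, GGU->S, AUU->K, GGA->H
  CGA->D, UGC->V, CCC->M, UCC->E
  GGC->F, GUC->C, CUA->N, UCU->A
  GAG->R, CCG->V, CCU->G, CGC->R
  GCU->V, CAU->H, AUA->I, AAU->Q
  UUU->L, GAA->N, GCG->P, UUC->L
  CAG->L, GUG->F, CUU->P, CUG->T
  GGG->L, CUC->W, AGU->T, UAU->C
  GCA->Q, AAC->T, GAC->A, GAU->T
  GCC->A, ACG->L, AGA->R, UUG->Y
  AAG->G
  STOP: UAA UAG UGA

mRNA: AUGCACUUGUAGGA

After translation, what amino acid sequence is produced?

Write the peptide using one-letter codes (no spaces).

start AUG at pos 0
pos 0: AUG -> S; peptide=S
pos 3: CAC -> S; peptide=SS
pos 6: UUG -> Y; peptide=SSY
pos 9: UAG -> STOP

Answer: SSY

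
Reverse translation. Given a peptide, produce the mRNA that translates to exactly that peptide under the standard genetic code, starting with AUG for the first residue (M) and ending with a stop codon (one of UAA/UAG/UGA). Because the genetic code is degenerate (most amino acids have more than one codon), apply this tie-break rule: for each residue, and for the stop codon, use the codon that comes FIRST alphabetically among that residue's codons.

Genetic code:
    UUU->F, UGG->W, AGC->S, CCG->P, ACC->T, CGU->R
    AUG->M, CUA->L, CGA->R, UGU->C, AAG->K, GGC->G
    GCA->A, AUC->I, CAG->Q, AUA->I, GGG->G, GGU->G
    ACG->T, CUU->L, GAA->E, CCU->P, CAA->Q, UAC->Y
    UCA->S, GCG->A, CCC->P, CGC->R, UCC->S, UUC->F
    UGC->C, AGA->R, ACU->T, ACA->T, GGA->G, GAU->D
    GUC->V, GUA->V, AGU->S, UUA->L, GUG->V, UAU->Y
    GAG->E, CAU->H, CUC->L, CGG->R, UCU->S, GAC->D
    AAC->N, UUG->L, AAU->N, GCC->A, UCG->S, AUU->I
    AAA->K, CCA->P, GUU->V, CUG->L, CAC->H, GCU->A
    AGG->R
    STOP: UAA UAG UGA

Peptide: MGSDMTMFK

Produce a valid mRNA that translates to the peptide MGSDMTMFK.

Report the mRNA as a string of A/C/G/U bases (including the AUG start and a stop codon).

Answer: mRNA: AUGGGAAGCGACAUGACAAUGUUCAAAUAA

Derivation:
residue 1: M -> AUG (start codon)
residue 2: G codons sorted = GGA,GGC,GGG,GGU -> pick first = GGA
residue 3: S codons sorted = AGC,AGU,UCA,UCC,UCG,UCU -> pick first = AGC
residue 4: D codons sorted = GAC,GAU -> pick first = GAC
residue 5: M -> AUG (only codon)
residue 6: T codons sorted = ACA,ACC,ACG,ACU -> pick first = ACA
residue 7: M -> AUG (only codon)
residue 8: F codons sorted = UUC,UUU -> pick first = UUC
residue 9: K codons sorted = AAA,AAG -> pick first = AAA
terminator: stop codons sorted = UAA,UAG,UGA -> pick first = UAA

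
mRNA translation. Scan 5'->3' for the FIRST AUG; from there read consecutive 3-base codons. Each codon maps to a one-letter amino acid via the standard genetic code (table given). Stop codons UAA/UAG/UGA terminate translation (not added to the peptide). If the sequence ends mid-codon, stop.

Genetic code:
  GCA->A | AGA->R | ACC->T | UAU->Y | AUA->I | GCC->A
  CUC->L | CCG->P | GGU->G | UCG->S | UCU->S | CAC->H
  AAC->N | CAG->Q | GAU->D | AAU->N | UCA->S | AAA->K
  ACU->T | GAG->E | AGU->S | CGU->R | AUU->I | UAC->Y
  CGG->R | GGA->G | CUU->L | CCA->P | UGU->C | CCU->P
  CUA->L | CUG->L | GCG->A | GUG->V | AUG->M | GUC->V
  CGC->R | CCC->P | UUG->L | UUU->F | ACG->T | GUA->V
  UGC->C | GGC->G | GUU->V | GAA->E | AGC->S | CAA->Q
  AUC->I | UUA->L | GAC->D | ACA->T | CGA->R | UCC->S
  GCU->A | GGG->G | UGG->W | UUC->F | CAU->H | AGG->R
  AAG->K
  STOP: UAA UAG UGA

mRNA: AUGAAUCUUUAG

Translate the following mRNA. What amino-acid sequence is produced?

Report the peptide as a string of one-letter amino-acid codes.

Answer: MNL

Derivation:
start AUG at pos 0
pos 0: AUG -> M; peptide=M
pos 3: AAU -> N; peptide=MN
pos 6: CUU -> L; peptide=MNL
pos 9: UAG -> STOP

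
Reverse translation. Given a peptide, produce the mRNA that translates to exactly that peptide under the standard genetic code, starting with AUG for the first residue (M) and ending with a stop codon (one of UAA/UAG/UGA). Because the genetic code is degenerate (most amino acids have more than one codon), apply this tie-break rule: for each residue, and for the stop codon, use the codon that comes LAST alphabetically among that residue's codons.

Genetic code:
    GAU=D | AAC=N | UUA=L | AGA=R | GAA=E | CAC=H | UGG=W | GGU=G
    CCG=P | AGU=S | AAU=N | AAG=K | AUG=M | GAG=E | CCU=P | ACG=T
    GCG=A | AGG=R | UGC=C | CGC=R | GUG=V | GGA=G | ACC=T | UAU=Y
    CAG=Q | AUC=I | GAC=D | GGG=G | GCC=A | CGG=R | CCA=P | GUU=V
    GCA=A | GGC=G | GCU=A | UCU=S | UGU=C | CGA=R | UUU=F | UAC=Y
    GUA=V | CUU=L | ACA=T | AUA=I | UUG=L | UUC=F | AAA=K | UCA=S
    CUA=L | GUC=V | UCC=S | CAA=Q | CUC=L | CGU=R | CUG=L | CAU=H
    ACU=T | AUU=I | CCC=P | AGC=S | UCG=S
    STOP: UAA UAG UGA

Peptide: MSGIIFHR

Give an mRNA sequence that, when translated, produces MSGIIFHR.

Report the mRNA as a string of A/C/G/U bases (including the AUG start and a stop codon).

Answer: mRNA: AUGUCUGGUAUUAUUUUUCAUCGUUGA

Derivation:
residue 1: M -> AUG (start codon)
residue 2: S codons sorted = AGC,AGU,UCA,UCC,UCG,UCU -> pick last = UCU
residue 3: G codons sorted = GGA,GGC,GGG,GGU -> pick last = GGU
residue 4: I codons sorted = AUA,AUC,AUU -> pick last = AUU
residue 5: I codons sorted = AUA,AUC,AUU -> pick last = AUU
residue 6: F codons sorted = UUC,UUU -> pick last = UUU
residue 7: H codons sorted = CAC,CAU -> pick last = CAU
residue 8: R codons sorted = AGA,AGG,CGA,CGC,CGG,CGU -> pick last = CGU
terminator: stop codons sorted = UAA,UAG,UGA -> pick last = UGA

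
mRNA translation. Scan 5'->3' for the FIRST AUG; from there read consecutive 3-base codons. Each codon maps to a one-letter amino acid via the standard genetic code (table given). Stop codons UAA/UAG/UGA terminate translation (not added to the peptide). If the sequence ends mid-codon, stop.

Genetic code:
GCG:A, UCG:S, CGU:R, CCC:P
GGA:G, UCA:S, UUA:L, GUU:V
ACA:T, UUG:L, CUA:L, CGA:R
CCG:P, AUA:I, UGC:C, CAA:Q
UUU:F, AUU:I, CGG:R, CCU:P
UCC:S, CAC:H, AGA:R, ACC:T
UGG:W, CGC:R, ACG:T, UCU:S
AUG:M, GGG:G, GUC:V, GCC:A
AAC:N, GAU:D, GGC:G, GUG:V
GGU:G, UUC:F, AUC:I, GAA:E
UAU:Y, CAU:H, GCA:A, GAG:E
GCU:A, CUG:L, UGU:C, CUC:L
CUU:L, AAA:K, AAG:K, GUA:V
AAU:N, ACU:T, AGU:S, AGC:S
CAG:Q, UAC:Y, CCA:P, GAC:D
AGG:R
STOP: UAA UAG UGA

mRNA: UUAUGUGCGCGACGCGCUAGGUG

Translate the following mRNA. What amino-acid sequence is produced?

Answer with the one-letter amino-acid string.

Answer: MCATR

Derivation:
start AUG at pos 2
pos 2: AUG -> M; peptide=M
pos 5: UGC -> C; peptide=MC
pos 8: GCG -> A; peptide=MCA
pos 11: ACG -> T; peptide=MCAT
pos 14: CGC -> R; peptide=MCATR
pos 17: UAG -> STOP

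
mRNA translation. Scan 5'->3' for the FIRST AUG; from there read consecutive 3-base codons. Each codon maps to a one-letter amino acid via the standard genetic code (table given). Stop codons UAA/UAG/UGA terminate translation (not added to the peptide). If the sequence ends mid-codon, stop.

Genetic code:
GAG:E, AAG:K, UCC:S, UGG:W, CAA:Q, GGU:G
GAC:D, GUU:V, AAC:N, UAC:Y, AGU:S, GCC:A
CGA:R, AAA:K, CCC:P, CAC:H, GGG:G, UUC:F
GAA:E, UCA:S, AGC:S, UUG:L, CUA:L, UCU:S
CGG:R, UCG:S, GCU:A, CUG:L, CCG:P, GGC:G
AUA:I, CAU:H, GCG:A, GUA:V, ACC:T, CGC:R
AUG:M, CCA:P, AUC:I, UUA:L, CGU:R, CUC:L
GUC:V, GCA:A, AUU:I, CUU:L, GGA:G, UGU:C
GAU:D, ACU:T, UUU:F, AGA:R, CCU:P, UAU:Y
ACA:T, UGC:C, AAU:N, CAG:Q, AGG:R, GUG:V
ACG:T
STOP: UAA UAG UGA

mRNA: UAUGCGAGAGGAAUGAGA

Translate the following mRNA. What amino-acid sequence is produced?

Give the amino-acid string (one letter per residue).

start AUG at pos 1
pos 1: AUG -> M; peptide=M
pos 4: CGA -> R; peptide=MR
pos 7: GAG -> E; peptide=MRE
pos 10: GAA -> E; peptide=MREE
pos 13: UGA -> STOP

Answer: MREE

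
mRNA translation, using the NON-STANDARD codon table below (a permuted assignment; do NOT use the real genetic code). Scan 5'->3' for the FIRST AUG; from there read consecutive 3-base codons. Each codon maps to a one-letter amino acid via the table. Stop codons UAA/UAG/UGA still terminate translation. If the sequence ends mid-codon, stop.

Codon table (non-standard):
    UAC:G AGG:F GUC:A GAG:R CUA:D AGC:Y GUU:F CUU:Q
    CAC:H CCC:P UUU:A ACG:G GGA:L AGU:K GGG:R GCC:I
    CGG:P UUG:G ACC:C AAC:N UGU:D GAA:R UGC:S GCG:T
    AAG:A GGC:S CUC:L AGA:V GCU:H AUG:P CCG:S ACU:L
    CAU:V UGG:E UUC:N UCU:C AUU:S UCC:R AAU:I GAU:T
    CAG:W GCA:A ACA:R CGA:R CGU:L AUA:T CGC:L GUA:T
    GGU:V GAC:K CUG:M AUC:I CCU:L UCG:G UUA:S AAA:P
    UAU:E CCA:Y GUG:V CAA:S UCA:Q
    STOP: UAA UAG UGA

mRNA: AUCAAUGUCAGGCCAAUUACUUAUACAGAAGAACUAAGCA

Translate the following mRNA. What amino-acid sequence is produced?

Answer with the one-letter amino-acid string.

Answer: PQSSSQTWAN

Derivation:
start AUG at pos 4
pos 4: AUG -> P; peptide=P
pos 7: UCA -> Q; peptide=PQ
pos 10: GGC -> S; peptide=PQS
pos 13: CAA -> S; peptide=PQSS
pos 16: UUA -> S; peptide=PQSSS
pos 19: CUU -> Q; peptide=PQSSSQ
pos 22: AUA -> T; peptide=PQSSSQT
pos 25: CAG -> W; peptide=PQSSSQTW
pos 28: AAG -> A; peptide=PQSSSQTWA
pos 31: AAC -> N; peptide=PQSSSQTWAN
pos 34: UAA -> STOP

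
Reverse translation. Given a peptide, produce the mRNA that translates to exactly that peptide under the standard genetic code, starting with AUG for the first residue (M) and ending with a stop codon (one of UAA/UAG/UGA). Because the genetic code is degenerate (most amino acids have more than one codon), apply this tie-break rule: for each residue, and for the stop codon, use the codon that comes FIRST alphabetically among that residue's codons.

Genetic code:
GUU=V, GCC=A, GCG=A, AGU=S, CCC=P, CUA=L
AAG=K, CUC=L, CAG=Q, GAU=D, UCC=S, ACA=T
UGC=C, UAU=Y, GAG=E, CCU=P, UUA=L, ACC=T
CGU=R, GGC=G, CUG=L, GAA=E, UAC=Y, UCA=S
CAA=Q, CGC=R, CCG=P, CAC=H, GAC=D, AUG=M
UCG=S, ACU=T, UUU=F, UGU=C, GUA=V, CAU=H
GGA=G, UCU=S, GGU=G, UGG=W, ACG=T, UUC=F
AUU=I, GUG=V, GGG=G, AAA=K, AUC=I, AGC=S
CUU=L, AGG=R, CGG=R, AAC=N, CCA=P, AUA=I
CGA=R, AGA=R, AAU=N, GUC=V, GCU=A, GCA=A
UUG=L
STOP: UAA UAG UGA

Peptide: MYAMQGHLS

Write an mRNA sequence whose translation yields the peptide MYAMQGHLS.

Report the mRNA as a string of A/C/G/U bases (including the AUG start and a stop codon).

Answer: mRNA: AUGUACGCAAUGCAAGGACACCUAAGCUAA

Derivation:
residue 1: M -> AUG (start codon)
residue 2: Y codons sorted = UAC,UAU -> pick first = UAC
residue 3: A codons sorted = GCA,GCC,GCG,GCU -> pick first = GCA
residue 4: M -> AUG (only codon)
residue 5: Q codons sorted = CAA,CAG -> pick first = CAA
residue 6: G codons sorted = GGA,GGC,GGG,GGU -> pick first = GGA
residue 7: H codons sorted = CAC,CAU -> pick first = CAC
residue 8: L codons sorted = CUA,CUC,CUG,CUU,UUA,UUG -> pick first = CUA
residue 9: S codons sorted = AGC,AGU,UCA,UCC,UCG,UCU -> pick first = AGC
terminator: stop codons sorted = UAA,UAG,UGA -> pick first = UAA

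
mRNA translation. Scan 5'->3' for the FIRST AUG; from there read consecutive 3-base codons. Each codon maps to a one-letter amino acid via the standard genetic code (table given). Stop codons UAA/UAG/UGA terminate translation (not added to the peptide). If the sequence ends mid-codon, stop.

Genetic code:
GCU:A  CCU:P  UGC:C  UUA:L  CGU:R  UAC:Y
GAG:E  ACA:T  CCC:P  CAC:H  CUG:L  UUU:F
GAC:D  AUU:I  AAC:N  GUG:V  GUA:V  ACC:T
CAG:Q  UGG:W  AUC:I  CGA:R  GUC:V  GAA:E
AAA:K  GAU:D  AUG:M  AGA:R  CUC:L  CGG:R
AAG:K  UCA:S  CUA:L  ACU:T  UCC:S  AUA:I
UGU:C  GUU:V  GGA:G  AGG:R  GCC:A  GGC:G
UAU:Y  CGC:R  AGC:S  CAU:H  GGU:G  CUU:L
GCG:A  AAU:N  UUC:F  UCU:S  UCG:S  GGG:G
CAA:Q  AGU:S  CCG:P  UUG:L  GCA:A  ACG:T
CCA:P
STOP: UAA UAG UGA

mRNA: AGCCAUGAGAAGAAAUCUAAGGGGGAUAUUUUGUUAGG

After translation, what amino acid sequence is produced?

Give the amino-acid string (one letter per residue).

Answer: MRRNLRGIFC

Derivation:
start AUG at pos 4
pos 4: AUG -> M; peptide=M
pos 7: AGA -> R; peptide=MR
pos 10: AGA -> R; peptide=MRR
pos 13: AAU -> N; peptide=MRRN
pos 16: CUA -> L; peptide=MRRNL
pos 19: AGG -> R; peptide=MRRNLR
pos 22: GGG -> G; peptide=MRRNLRG
pos 25: AUA -> I; peptide=MRRNLRGI
pos 28: UUU -> F; peptide=MRRNLRGIF
pos 31: UGU -> C; peptide=MRRNLRGIFC
pos 34: UAG -> STOP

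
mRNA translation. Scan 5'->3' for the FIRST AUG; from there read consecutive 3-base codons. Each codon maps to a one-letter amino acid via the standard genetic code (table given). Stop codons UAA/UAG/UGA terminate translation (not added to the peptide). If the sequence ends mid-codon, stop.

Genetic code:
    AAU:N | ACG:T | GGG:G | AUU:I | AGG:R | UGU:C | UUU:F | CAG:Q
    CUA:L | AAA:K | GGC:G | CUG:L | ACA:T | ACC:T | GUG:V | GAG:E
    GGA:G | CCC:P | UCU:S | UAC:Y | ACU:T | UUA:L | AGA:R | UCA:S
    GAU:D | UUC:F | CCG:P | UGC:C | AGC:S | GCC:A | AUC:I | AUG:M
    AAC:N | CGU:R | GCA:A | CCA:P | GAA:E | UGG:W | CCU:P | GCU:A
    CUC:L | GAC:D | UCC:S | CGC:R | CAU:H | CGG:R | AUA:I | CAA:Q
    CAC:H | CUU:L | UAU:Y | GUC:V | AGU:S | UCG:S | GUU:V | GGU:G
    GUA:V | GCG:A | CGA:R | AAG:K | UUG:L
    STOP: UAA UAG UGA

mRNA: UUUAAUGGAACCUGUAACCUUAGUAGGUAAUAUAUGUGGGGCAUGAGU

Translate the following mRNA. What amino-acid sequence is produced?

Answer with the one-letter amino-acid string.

Answer: MEPVTLVGNICGA

Derivation:
start AUG at pos 4
pos 4: AUG -> M; peptide=M
pos 7: GAA -> E; peptide=ME
pos 10: CCU -> P; peptide=MEP
pos 13: GUA -> V; peptide=MEPV
pos 16: ACC -> T; peptide=MEPVT
pos 19: UUA -> L; peptide=MEPVTL
pos 22: GUA -> V; peptide=MEPVTLV
pos 25: GGU -> G; peptide=MEPVTLVG
pos 28: AAU -> N; peptide=MEPVTLVGN
pos 31: AUA -> I; peptide=MEPVTLVGNI
pos 34: UGU -> C; peptide=MEPVTLVGNIC
pos 37: GGG -> G; peptide=MEPVTLVGNICG
pos 40: GCA -> A; peptide=MEPVTLVGNICGA
pos 43: UGA -> STOP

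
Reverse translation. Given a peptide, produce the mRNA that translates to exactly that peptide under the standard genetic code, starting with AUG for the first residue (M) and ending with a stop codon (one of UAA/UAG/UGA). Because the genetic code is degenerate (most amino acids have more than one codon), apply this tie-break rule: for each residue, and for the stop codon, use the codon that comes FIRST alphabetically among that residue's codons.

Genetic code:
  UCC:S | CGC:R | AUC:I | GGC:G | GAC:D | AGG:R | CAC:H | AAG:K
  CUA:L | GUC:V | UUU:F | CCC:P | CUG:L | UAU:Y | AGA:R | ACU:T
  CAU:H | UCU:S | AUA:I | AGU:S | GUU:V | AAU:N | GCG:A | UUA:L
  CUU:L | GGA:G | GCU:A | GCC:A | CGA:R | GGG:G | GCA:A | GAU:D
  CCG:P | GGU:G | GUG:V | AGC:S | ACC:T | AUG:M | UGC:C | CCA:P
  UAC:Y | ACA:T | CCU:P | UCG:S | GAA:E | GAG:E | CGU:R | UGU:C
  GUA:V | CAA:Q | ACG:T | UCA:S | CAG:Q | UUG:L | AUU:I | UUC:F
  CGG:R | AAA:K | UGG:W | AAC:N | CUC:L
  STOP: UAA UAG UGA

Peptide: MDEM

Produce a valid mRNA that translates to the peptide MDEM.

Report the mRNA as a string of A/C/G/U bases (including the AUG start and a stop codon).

Answer: mRNA: AUGGACGAAAUGUAA

Derivation:
residue 1: M -> AUG (start codon)
residue 2: D codons sorted = GAC,GAU -> pick first = GAC
residue 3: E codons sorted = GAA,GAG -> pick first = GAA
residue 4: M -> AUG (only codon)
terminator: stop codons sorted = UAA,UAG,UGA -> pick first = UAA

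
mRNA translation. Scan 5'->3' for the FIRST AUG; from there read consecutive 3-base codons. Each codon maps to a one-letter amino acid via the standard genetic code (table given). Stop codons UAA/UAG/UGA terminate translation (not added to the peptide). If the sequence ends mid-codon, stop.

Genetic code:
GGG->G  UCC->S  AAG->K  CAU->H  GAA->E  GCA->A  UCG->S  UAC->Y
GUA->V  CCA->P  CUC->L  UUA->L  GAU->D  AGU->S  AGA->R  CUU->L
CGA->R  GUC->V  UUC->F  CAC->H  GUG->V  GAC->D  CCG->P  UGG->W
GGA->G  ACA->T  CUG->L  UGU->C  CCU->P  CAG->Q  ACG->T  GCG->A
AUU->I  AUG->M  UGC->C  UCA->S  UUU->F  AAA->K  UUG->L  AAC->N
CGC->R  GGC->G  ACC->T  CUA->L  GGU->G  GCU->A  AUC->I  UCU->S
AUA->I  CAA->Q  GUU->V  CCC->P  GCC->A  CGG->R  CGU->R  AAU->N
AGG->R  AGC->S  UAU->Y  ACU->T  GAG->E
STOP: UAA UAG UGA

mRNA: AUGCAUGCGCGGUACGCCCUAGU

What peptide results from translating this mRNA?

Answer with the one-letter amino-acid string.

Answer: MHARYAL

Derivation:
start AUG at pos 0
pos 0: AUG -> M; peptide=M
pos 3: CAU -> H; peptide=MH
pos 6: GCG -> A; peptide=MHA
pos 9: CGG -> R; peptide=MHAR
pos 12: UAC -> Y; peptide=MHARY
pos 15: GCC -> A; peptide=MHARYA
pos 18: CUA -> L; peptide=MHARYAL
pos 21: only 2 nt remain (<3), stop (end of mRNA)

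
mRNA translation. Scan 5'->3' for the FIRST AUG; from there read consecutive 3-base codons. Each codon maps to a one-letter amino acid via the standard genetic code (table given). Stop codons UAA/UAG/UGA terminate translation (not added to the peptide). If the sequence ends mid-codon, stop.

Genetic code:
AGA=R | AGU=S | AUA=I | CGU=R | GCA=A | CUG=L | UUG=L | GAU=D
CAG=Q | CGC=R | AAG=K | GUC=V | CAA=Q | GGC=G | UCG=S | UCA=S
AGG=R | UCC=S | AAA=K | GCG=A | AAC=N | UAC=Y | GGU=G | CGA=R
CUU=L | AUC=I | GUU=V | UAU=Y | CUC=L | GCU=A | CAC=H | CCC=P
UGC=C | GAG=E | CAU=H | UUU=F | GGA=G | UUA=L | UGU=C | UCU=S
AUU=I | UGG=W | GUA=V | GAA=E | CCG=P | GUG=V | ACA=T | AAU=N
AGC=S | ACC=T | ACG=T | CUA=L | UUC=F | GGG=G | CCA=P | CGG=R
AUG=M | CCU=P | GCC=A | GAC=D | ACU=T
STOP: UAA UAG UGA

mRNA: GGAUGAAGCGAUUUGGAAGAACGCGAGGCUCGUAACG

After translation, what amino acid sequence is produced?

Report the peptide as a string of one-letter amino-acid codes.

Answer: MKRFGRTRGS

Derivation:
start AUG at pos 2
pos 2: AUG -> M; peptide=M
pos 5: AAG -> K; peptide=MK
pos 8: CGA -> R; peptide=MKR
pos 11: UUU -> F; peptide=MKRF
pos 14: GGA -> G; peptide=MKRFG
pos 17: AGA -> R; peptide=MKRFGR
pos 20: ACG -> T; peptide=MKRFGRT
pos 23: CGA -> R; peptide=MKRFGRTR
pos 26: GGC -> G; peptide=MKRFGRTRG
pos 29: UCG -> S; peptide=MKRFGRTRGS
pos 32: UAA -> STOP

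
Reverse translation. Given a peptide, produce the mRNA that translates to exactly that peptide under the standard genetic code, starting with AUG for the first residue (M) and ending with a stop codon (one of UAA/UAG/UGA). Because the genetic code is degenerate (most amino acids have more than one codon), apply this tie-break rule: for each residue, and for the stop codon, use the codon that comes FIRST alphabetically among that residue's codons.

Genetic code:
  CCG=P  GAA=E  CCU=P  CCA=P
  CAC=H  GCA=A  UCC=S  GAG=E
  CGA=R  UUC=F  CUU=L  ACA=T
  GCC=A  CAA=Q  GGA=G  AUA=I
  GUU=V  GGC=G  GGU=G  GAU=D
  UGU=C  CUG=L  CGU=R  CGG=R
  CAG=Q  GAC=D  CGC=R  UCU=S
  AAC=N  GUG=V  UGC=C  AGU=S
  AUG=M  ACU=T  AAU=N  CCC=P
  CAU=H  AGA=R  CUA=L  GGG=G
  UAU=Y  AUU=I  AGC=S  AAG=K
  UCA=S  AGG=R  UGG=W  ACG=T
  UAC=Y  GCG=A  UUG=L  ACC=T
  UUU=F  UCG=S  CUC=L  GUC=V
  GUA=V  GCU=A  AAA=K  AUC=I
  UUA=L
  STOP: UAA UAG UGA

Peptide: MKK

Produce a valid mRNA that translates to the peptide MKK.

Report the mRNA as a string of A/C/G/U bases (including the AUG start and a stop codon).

Answer: mRNA: AUGAAAAAAUAA

Derivation:
residue 1: M -> AUG (start codon)
residue 2: K codons sorted = AAA,AAG -> pick first = AAA
residue 3: K codons sorted = AAA,AAG -> pick first = AAA
terminator: stop codons sorted = UAA,UAG,UGA -> pick first = UAA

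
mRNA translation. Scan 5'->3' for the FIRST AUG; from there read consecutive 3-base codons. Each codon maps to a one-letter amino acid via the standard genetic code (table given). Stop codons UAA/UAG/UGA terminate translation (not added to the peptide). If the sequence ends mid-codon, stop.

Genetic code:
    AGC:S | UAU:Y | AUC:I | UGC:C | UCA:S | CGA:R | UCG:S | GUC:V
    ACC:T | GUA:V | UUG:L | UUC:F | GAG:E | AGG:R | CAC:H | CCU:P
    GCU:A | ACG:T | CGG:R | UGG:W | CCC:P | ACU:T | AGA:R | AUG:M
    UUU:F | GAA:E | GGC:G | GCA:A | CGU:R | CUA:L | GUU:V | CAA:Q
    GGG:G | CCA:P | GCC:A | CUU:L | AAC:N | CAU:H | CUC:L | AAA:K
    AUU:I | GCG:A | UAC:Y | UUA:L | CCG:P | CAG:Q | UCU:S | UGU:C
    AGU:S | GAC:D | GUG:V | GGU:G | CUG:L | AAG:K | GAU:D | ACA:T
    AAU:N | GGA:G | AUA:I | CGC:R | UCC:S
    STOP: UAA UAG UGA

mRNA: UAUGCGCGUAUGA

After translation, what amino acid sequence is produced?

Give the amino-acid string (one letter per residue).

Answer: MRV

Derivation:
start AUG at pos 1
pos 1: AUG -> M; peptide=M
pos 4: CGC -> R; peptide=MR
pos 7: GUA -> V; peptide=MRV
pos 10: UGA -> STOP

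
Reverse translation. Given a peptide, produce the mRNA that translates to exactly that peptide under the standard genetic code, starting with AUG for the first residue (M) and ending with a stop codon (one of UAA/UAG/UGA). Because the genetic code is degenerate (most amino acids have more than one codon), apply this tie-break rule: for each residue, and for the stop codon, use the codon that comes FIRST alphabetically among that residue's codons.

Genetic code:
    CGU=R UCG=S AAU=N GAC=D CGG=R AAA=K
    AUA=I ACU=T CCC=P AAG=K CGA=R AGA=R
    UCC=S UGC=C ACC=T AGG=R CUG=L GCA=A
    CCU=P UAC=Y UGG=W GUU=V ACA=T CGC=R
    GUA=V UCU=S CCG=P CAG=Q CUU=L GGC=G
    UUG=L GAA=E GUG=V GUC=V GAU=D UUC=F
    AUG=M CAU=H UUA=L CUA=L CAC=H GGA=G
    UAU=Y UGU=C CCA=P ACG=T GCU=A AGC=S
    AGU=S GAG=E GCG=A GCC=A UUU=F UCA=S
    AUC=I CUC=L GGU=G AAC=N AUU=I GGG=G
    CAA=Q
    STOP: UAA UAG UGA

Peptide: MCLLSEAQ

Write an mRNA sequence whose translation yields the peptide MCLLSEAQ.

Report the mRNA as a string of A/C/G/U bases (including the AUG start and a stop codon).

residue 1: M -> AUG (start codon)
residue 2: C codons sorted = UGC,UGU -> pick first = UGC
residue 3: L codons sorted = CUA,CUC,CUG,CUU,UUA,UUG -> pick first = CUA
residue 4: L codons sorted = CUA,CUC,CUG,CUU,UUA,UUG -> pick first = CUA
residue 5: S codons sorted = AGC,AGU,UCA,UCC,UCG,UCU -> pick first = AGC
residue 6: E codons sorted = GAA,GAG -> pick first = GAA
residue 7: A codons sorted = GCA,GCC,GCG,GCU -> pick first = GCA
residue 8: Q codons sorted = CAA,CAG -> pick first = CAA
terminator: stop codons sorted = UAA,UAG,UGA -> pick first = UAA

Answer: mRNA: AUGUGCCUACUAAGCGAAGCACAAUAA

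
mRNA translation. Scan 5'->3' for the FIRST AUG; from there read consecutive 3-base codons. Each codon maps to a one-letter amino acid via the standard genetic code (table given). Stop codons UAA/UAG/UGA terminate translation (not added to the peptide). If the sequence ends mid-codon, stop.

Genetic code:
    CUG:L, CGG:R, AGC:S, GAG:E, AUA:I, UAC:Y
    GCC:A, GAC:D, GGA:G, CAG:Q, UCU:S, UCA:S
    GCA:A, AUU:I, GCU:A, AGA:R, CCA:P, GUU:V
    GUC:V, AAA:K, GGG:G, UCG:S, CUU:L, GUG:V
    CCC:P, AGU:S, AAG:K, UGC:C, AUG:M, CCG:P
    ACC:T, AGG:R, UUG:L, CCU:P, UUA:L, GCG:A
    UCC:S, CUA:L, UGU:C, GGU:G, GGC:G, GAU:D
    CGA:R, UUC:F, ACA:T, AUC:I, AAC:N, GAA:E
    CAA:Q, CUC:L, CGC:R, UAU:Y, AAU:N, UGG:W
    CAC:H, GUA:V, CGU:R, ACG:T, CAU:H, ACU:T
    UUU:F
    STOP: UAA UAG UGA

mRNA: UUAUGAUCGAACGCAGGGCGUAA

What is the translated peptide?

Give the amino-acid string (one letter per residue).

start AUG at pos 2
pos 2: AUG -> M; peptide=M
pos 5: AUC -> I; peptide=MI
pos 8: GAA -> E; peptide=MIE
pos 11: CGC -> R; peptide=MIER
pos 14: AGG -> R; peptide=MIERR
pos 17: GCG -> A; peptide=MIERRA
pos 20: UAA -> STOP

Answer: MIERRA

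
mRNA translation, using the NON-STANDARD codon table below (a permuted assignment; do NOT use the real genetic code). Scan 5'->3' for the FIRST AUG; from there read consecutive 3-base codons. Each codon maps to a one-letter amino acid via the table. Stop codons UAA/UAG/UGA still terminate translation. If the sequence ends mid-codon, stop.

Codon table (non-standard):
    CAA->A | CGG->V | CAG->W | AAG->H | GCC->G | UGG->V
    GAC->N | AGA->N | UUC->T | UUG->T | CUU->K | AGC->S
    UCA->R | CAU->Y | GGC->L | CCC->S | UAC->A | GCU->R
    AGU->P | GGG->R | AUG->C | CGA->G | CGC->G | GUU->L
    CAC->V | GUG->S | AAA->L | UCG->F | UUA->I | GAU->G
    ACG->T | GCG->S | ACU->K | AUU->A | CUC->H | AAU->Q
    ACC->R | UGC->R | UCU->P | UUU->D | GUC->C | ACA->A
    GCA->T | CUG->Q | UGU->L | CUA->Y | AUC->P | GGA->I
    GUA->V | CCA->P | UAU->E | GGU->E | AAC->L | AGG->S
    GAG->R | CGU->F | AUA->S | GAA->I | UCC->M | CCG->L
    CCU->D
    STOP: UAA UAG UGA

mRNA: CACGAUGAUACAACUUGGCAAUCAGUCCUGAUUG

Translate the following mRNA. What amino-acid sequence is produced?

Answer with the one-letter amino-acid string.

start AUG at pos 4
pos 4: AUG -> C; peptide=C
pos 7: AUA -> S; peptide=CS
pos 10: CAA -> A; peptide=CSA
pos 13: CUU -> K; peptide=CSAK
pos 16: GGC -> L; peptide=CSAKL
pos 19: AAU -> Q; peptide=CSAKLQ
pos 22: CAG -> W; peptide=CSAKLQW
pos 25: UCC -> M; peptide=CSAKLQWM
pos 28: UGA -> STOP

Answer: CSAKLQWM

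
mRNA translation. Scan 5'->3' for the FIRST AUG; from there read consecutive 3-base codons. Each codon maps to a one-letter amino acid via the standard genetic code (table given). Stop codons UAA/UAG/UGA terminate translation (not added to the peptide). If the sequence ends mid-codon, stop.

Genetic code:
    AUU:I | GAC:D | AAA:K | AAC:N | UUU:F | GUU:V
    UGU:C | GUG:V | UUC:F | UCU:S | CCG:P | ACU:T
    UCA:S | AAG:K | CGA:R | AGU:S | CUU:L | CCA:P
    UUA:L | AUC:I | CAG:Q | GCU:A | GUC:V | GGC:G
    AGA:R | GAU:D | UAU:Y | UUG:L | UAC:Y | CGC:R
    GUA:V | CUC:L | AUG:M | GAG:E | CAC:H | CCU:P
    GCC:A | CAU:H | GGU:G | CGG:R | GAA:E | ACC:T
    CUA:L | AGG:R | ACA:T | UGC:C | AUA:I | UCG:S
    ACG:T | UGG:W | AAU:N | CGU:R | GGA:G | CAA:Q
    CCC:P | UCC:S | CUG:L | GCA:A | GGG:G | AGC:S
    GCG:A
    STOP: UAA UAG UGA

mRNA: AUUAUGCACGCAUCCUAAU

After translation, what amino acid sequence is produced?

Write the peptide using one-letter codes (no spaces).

start AUG at pos 3
pos 3: AUG -> M; peptide=M
pos 6: CAC -> H; peptide=MH
pos 9: GCA -> A; peptide=MHA
pos 12: UCC -> S; peptide=MHAS
pos 15: UAA -> STOP

Answer: MHAS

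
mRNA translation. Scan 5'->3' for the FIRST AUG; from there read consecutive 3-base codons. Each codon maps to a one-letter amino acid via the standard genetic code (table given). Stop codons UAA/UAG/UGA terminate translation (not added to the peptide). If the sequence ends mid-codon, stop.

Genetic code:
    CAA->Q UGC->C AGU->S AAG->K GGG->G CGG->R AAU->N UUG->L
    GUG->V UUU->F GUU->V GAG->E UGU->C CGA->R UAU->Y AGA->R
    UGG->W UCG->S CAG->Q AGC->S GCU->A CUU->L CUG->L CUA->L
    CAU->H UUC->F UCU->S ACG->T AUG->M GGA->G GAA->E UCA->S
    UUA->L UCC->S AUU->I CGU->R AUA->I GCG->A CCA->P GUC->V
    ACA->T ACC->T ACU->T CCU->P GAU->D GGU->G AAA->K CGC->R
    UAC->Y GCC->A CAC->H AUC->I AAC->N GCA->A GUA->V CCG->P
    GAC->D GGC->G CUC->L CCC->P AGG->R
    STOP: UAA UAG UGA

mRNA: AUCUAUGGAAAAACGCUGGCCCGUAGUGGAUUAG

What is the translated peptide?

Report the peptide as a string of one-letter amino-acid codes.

start AUG at pos 4
pos 4: AUG -> M; peptide=M
pos 7: GAA -> E; peptide=ME
pos 10: AAA -> K; peptide=MEK
pos 13: CGC -> R; peptide=MEKR
pos 16: UGG -> W; peptide=MEKRW
pos 19: CCC -> P; peptide=MEKRWP
pos 22: GUA -> V; peptide=MEKRWPV
pos 25: GUG -> V; peptide=MEKRWPVV
pos 28: GAU -> D; peptide=MEKRWPVVD
pos 31: UAG -> STOP

Answer: MEKRWPVVD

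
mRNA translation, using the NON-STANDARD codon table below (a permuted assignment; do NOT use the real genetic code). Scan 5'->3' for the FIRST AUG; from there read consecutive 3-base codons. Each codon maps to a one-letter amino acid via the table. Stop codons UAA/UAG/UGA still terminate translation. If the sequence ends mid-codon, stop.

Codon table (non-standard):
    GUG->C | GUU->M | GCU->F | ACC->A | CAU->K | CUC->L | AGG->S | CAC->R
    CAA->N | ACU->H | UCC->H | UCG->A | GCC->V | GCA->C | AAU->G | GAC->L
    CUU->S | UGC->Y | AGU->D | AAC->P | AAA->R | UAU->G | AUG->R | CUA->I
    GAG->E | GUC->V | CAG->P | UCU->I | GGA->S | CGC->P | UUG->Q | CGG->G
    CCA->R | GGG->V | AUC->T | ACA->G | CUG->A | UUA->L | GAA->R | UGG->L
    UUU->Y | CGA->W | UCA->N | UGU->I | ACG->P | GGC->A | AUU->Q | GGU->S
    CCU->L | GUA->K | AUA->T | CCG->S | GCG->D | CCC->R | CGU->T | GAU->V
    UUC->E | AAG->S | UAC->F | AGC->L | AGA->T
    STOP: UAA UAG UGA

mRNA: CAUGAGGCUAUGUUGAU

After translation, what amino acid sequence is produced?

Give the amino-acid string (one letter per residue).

Answer: RSII

Derivation:
start AUG at pos 1
pos 1: AUG -> R; peptide=R
pos 4: AGG -> S; peptide=RS
pos 7: CUA -> I; peptide=RSI
pos 10: UGU -> I; peptide=RSII
pos 13: UGA -> STOP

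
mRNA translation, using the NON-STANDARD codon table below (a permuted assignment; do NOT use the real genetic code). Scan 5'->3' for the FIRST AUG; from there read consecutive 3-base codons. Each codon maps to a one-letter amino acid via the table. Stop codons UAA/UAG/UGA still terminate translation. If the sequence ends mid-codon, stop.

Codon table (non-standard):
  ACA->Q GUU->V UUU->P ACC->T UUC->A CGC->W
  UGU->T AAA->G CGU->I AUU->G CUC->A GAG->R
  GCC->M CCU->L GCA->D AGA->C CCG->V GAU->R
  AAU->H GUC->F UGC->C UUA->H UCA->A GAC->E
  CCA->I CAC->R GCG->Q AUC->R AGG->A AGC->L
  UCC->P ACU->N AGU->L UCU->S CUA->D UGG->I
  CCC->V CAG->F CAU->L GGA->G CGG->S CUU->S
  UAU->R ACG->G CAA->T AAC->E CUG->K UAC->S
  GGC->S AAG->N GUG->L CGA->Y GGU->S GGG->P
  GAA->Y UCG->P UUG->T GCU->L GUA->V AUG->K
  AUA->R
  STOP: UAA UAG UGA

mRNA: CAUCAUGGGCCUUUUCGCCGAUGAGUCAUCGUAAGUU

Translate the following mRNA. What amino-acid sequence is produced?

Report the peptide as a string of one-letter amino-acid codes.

start AUG at pos 4
pos 4: AUG -> K; peptide=K
pos 7: GGC -> S; peptide=KS
pos 10: CUU -> S; peptide=KSS
pos 13: UUC -> A; peptide=KSSA
pos 16: GCC -> M; peptide=KSSAM
pos 19: GAU -> R; peptide=KSSAMR
pos 22: GAG -> R; peptide=KSSAMRR
pos 25: UCA -> A; peptide=KSSAMRRA
pos 28: UCG -> P; peptide=KSSAMRRAP
pos 31: UAA -> STOP

Answer: KSSAMRRAP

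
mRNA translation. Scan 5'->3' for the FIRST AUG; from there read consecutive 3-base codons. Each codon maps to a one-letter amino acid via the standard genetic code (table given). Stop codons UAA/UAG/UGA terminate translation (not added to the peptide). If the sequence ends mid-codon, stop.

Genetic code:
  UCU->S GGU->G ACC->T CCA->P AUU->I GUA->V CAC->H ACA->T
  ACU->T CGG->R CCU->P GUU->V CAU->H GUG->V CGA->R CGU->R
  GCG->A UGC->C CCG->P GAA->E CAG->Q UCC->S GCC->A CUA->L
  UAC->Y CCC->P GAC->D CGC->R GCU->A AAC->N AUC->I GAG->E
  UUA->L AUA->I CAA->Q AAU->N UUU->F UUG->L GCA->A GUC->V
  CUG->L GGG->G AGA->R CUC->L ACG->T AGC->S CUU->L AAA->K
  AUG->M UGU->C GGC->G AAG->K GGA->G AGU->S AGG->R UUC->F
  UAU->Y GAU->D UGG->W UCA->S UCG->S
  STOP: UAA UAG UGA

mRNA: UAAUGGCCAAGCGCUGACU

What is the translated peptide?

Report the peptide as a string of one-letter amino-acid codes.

Answer: MAKR

Derivation:
start AUG at pos 2
pos 2: AUG -> M; peptide=M
pos 5: GCC -> A; peptide=MA
pos 8: AAG -> K; peptide=MAK
pos 11: CGC -> R; peptide=MAKR
pos 14: UGA -> STOP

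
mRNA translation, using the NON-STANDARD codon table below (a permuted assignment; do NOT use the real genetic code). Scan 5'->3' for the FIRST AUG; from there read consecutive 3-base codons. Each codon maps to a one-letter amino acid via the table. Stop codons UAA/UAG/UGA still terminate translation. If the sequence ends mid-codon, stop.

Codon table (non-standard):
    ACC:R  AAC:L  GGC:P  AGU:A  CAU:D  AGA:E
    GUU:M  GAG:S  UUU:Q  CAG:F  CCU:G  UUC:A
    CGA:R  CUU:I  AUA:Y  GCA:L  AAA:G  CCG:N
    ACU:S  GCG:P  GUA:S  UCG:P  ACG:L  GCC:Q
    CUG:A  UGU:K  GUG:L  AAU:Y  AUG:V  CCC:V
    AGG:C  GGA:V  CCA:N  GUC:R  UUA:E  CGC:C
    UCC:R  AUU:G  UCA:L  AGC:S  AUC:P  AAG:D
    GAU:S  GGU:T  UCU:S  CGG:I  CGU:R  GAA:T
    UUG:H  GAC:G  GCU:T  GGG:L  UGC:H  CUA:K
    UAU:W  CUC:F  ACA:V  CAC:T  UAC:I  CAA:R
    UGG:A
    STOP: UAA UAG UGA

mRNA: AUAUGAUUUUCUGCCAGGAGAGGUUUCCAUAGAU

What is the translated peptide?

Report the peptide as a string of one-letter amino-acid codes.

start AUG at pos 2
pos 2: AUG -> V; peptide=V
pos 5: AUU -> G; peptide=VG
pos 8: UUC -> A; peptide=VGA
pos 11: UGC -> H; peptide=VGAH
pos 14: CAG -> F; peptide=VGAHF
pos 17: GAG -> S; peptide=VGAHFS
pos 20: AGG -> C; peptide=VGAHFSC
pos 23: UUU -> Q; peptide=VGAHFSCQ
pos 26: CCA -> N; peptide=VGAHFSCQN
pos 29: UAG -> STOP

Answer: VGAHFSCQN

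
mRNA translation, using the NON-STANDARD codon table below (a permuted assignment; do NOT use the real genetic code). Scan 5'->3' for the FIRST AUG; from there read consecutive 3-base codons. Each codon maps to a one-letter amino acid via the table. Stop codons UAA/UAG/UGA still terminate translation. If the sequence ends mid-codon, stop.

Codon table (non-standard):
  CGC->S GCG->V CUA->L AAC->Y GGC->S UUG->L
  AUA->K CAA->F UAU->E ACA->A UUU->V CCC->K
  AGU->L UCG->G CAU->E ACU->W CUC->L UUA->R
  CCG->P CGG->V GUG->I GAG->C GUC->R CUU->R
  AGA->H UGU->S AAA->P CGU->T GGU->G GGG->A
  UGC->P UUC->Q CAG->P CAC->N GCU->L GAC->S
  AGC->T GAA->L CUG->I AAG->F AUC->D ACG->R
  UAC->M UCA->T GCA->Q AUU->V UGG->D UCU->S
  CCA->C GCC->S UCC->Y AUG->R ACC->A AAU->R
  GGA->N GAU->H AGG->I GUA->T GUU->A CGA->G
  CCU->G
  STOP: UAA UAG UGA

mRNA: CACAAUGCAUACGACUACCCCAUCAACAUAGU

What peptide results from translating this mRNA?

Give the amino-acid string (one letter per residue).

Answer: RERWACTA

Derivation:
start AUG at pos 4
pos 4: AUG -> R; peptide=R
pos 7: CAU -> E; peptide=RE
pos 10: ACG -> R; peptide=RER
pos 13: ACU -> W; peptide=RERW
pos 16: ACC -> A; peptide=RERWA
pos 19: CCA -> C; peptide=RERWAC
pos 22: UCA -> T; peptide=RERWACT
pos 25: ACA -> A; peptide=RERWACTA
pos 28: UAG -> STOP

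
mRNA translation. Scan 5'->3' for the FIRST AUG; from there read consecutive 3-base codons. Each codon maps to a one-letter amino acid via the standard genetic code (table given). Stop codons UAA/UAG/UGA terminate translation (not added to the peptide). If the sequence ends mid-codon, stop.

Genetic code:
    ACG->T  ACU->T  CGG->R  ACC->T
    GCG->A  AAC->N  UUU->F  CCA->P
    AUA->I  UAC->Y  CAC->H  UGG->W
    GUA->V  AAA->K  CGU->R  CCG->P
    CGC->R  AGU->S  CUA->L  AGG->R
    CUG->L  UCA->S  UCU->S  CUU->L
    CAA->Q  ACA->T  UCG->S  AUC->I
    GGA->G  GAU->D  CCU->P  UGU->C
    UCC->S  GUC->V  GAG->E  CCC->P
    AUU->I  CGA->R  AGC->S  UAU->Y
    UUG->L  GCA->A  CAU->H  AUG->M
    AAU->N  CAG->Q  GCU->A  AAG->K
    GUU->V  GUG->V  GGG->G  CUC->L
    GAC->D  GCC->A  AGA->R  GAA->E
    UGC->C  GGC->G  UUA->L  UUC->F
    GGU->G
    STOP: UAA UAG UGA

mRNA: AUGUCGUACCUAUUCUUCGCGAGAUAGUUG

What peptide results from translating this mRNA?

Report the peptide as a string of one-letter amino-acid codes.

start AUG at pos 0
pos 0: AUG -> M; peptide=M
pos 3: UCG -> S; peptide=MS
pos 6: UAC -> Y; peptide=MSY
pos 9: CUA -> L; peptide=MSYL
pos 12: UUC -> F; peptide=MSYLF
pos 15: UUC -> F; peptide=MSYLFF
pos 18: GCG -> A; peptide=MSYLFFA
pos 21: AGA -> R; peptide=MSYLFFAR
pos 24: UAG -> STOP

Answer: MSYLFFAR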